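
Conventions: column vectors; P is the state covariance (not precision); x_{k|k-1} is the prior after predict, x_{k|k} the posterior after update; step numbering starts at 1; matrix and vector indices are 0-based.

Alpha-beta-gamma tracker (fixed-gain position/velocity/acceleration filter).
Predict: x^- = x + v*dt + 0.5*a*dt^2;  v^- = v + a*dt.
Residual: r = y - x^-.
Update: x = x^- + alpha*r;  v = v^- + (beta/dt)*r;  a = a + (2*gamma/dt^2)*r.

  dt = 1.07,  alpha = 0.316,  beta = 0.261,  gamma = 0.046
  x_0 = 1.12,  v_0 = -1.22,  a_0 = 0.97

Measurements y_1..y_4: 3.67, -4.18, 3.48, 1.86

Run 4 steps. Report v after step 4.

step 1: x_pred=0.3699  r=3.3001  x^+=1.4127  v^+=0.6229  a^+=1.2352
step 2: x_pred=2.7863  r=-6.9663  x^+=0.5849  v^+=0.2453  a^+=0.6754
step 3: x_pred=1.2340  r=2.2460  x^+=1.9437  v^+=1.5158  a^+=0.8559
step 4: x_pred=4.0556  r=-2.1956  x^+=3.3618  v^+=1.8960  a^+=0.6794

v_post = 1.8960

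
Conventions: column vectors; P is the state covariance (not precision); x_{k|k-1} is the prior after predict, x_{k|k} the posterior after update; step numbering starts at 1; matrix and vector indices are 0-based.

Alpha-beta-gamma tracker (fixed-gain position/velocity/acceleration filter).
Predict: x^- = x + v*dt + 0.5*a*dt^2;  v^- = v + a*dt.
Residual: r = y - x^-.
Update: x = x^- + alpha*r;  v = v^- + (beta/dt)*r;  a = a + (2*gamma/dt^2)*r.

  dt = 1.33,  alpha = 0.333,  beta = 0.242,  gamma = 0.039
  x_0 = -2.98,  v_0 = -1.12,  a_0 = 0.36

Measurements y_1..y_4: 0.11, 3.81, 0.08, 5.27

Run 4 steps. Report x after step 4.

step 1: x_pred=-4.1512  r=4.2612  x^+=-2.7322  v^+=0.1341  a^+=0.5479
step 2: x_pred=-2.0692  r=5.8792  x^+=-0.1114  v^+=1.9326  a^+=0.8071
step 3: x_pred=3.1728  r=-3.0928  x^+=2.1429  v^+=2.4434  a^+=0.6708
step 4: x_pred=5.9858  r=-0.7158  x^+=5.7475  v^+=3.2052  a^+=0.6392

x_post = 5.7475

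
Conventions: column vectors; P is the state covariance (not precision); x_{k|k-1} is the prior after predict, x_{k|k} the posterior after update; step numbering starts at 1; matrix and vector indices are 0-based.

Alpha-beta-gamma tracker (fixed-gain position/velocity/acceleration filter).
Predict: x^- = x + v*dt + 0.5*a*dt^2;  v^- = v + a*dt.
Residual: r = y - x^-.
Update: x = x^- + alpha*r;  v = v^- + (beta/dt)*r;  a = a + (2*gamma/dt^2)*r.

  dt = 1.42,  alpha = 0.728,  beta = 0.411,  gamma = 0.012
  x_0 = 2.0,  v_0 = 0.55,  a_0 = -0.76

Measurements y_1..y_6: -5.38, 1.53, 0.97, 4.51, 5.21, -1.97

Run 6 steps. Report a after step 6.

a_post = -0.6374

step 1: x_pred=2.0148  r=-7.3948  x^+=-3.3686  v^+=-2.6695  a^+=-0.8480
step 2: x_pred=-8.0143  r=9.5443  x^+=-1.0661  v^+=-1.1112  a^+=-0.7344
step 3: x_pred=-3.3844  r=4.3544  x^+=-0.2144  v^+=-0.8938  a^+=-0.6826
step 4: x_pred=-2.1717  r=6.6817  x^+=2.6926  v^+=0.0709  a^+=-0.6031
step 5: x_pred=2.1852  r=3.0248  x^+=4.3873  v^+=0.0900  a^+=-0.5671
step 6: x_pred=3.9434  r=-5.9134  x^+=-0.3616  v^+=-2.4267  a^+=-0.6374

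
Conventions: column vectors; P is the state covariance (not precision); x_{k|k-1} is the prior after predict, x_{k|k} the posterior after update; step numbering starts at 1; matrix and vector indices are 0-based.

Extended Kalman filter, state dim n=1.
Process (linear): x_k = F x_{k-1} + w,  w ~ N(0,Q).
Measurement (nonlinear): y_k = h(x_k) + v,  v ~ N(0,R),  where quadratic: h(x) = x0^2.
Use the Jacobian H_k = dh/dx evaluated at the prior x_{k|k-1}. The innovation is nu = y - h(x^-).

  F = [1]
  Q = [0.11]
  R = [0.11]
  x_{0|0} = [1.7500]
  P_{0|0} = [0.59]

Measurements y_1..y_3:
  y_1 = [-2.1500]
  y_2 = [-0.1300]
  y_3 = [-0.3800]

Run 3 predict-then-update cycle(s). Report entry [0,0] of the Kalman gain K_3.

step 1: x^-=[1.7500]  P^-=[0.7000]  H_jac=[3.5000]  S=[8.6850]  K=[0.2821]  nu=[-5.2125]  x^+=[0.2796]  P^+=[0.0089]
step 2: x^-=[0.2796]  P^-=[0.1189]  H_jac=[0.5592]  S=[0.1472]  K=[0.4516]  nu=[-0.2082]  x^+=[0.1856]  P^+=[0.0888]
step 3: x^-=[0.1856]  P^-=[0.1988]  H_jac=[0.3711]  S=[0.1374]  K=[0.5371]  nu=[-0.4144]  x^+=[-0.0370]  P^+=[0.1592]

K[0,0] = 0.5371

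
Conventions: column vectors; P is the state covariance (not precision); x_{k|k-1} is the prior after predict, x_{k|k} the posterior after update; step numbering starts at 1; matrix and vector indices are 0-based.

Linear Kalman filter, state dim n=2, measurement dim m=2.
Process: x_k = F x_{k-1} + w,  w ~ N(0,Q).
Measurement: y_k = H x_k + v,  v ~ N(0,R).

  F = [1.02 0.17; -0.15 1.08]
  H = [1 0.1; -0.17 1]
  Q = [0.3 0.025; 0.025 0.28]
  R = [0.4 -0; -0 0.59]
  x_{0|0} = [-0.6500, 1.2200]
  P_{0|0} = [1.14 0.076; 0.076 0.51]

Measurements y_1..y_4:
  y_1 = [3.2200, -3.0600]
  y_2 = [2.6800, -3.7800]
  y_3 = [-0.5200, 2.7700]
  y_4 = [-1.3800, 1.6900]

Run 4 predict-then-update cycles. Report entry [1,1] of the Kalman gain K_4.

step 1: x^-=[-0.4556, 1.4151]  P^-=[1.5272 0.0260; 0.0260 0.8759]  S=[1.9411 -0.1465; -0.1465 1.5012]  K=[0.7821 -0.0793; 0.1031 0.5906]  nu=[3.5341, -4.5526]  x^+=[2.6695, -0.9092]  P^+=[0.3122 0.0063; 0.0063 0.3495]
step 2: x^-=[2.5683, -1.3824]  P^-=[0.6371 0.0482; 0.0482 0.6927]  S=[1.0537 0.0083; 0.0083 1.2847]  K=[0.6096 -0.0508; 0.1073 0.5321]  nu=[0.2499, -1.9610]  x^+=[2.8202, -2.3990]  P^+=[0.2427 0.0113; 0.0113 0.3159]
step 3: x^-=[2.4688, -3.0140]  P^-=[0.5656 0.0580; 0.0580 0.6502]  S=[0.9837 0.0259; 0.0259 1.2368]  K=[0.5820 -0.0430; 0.1115 0.5154]  nu=[-2.6874, 6.2037]  x^+=[0.6379, -0.1163]  P^+=[0.2314 0.0140; 0.0140 0.3065]
step 4: x^-=[0.6309, -0.2213]  P^-=[0.5544 0.0609; 0.0609 0.6381]  S=[0.9730 0.0294; 0.0294 1.2235]  K=[0.5773 -0.0412; 0.1127 0.5104]  nu=[-1.9888, 2.0185]  x^+=[-0.6004, 0.5848]  P^+=[0.2295 0.0147; 0.0147 0.3036]

K[1,1] = 0.5104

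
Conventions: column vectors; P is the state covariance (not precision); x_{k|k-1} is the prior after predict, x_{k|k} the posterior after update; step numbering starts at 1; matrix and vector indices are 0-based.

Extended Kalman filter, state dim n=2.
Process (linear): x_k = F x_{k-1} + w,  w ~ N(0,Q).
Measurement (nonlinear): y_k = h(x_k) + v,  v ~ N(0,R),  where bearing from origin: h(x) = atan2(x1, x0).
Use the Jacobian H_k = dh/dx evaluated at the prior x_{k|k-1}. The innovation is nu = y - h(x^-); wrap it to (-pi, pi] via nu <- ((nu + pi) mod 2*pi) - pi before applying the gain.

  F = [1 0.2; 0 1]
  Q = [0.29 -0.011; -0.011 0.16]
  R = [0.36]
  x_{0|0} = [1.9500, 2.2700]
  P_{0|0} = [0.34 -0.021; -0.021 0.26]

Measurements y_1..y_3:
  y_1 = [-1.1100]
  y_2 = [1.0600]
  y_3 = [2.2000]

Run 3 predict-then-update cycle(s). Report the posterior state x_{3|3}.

step 1: x^-=[2.4040, 2.2700]  P^-=[0.6320 0.0200; 0.0200 0.4200]  H_jac=[-0.2076 0.2199]  S=[0.4057]  K=[-0.3126; 0.2174]  nu=[-1.8667]  x^+=[2.9875, 1.8642]  P^+=[0.5924 0.0476; 0.0476 0.4008]
step 2: x^-=[3.3604, 1.8642]  P^-=[0.9174 0.1167; 0.1167 0.5608]  H_jac=[-0.1262 0.2276]  S=[0.3970]  K=[-0.2248; 0.2844]  nu=[0.5535]  x^+=[3.2359, 2.0216]  P^+=[0.8973 0.1421; 0.1421 0.5287]
step 3: x^-=[3.6403, 2.0216]  P^-=[1.2653 0.2369; 0.2369 0.6887]  H_jac=[-0.1166 0.2100]  S=[0.3960]  K=[-0.2470; 0.2954]  nu=[1.6931]  x^+=[3.2221, 2.5218]  P^+=[1.2412 0.2658; 0.2658 0.6542]

x_post = [3.2221, 2.5218]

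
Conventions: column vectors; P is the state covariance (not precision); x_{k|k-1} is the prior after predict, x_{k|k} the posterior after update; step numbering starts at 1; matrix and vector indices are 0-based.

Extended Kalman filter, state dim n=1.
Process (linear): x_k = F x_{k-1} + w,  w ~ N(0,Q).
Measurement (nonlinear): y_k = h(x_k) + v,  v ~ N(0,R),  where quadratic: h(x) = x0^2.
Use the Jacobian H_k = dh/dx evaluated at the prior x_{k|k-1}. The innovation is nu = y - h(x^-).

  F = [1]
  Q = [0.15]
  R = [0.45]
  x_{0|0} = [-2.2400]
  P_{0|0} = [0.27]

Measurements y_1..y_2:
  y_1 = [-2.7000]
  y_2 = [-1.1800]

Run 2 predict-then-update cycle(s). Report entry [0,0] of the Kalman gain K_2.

step 1: x^-=[-2.2400]  P^-=[0.4200]  H_jac=[-4.4800]  S=[8.8796]  K=[-0.2119]  nu=[-7.7176]  x^+=[-0.6046]  P^+=[0.0213]
step 2: x^-=[-0.6046]  P^-=[0.1713]  H_jac=[-1.2092]  S=[0.7005]  K=[-0.2957]  nu=[-1.5456]  x^+=[-0.1476]  P^+=[0.1100]

K[0,0] = -0.2957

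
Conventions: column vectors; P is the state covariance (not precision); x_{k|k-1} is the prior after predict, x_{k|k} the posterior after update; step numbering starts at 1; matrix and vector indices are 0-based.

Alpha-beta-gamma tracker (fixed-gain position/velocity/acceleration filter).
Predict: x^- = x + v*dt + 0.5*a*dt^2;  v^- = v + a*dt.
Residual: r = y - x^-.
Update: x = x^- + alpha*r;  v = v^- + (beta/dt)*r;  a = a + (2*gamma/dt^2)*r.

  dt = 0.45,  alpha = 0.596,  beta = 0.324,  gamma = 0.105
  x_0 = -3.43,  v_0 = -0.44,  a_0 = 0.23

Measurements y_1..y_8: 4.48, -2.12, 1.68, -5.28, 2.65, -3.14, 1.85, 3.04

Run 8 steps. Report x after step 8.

x_post = 1.0713

step 1: x_pred=-3.6047  r=8.0847  x^+=1.2138  v^+=5.4845  a^+=8.6141
step 2: x_pred=4.5540  r=-6.6740  x^+=0.5763  v^+=4.5556  a^+=1.6930
step 3: x_pred=2.7977  r=-1.1177  x^+=2.1316  v^+=4.5127  a^+=0.5339
step 4: x_pred=4.2163  r=-9.4963  x^+=-1.4435  v^+=-2.0844  a^+=-9.3142
step 5: x_pred=-3.3245  r=5.9745  x^+=0.2363  v^+=-1.9741  a^+=-3.1183
step 6: x_pred=-0.9678  r=-2.1722  x^+=-2.2624  v^+=-4.9414  a^+=-5.3710
step 7: x_pred=-5.0299  r=6.8799  x^+=-0.9295  v^+=-2.4048  a^+=1.7637
step 8: x_pred=-1.8331  r=4.8731  x^+=1.0713  v^+=1.8974  a^+=6.8172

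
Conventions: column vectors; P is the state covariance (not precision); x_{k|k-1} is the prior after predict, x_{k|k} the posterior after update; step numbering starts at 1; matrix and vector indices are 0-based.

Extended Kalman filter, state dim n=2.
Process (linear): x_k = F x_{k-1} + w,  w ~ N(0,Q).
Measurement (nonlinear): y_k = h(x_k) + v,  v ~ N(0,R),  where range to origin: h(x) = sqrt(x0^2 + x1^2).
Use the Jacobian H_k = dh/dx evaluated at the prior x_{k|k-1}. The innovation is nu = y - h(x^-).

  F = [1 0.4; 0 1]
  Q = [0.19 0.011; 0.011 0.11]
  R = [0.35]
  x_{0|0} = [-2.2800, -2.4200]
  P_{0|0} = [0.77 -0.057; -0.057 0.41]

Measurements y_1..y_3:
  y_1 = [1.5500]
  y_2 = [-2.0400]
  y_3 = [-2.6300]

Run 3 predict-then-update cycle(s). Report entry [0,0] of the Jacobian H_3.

step 1: x^-=[-3.2480, -2.4200]  P^-=[0.9800 0.1180; 0.1180 0.5200]  H_jac=[-0.8019 -0.5975]  S=[1.2789]  K=[-0.6696; -0.3169]  nu=[-2.5004]  x^+=[-1.5737, -1.6275]  P^+=[0.4066 -0.1534; -0.1534 0.3915]
step 2: x^-=[-2.2247, -1.6275]  P^-=[0.5365 0.0142; 0.0142 0.5015]  H_jac=[-0.8071 -0.5904]  S=[0.8879]  K=[-0.4971; -0.3465]  nu=[-4.7965]  x^+=[0.1598, 0.0343]  P^+=[0.3171 -0.1387; -0.1387 0.3950]
step 3: x^-=[0.1735, 0.0343]  P^-=[0.4593 0.0303; 0.0303 0.5050]  H_jac=[0.9811 0.1937]  S=[0.8225]  K=[0.5550; 0.1550]  nu=[-2.8069]  x^+=[-1.3842, -0.4009]  P^+=[0.2060 -0.0405; -0.0405 0.4852]

H_jac[0,0] = 0.9811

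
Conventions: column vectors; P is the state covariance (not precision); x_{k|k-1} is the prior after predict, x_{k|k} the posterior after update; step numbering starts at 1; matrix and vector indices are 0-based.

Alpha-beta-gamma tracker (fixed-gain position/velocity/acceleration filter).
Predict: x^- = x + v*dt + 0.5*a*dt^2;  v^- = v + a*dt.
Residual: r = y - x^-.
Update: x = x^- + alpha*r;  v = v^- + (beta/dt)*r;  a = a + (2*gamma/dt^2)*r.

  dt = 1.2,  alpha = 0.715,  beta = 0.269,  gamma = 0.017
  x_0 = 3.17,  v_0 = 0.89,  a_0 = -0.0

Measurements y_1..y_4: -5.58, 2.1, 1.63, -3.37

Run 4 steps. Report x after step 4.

step 1: x_pred=4.2380  r=-9.8180  x^+=-2.7819  v^+=-1.3109  a^+=-0.2318
step 2: x_pred=-4.5218  r=6.6218  x^+=0.2128  v^+=-0.1047  a^+=-0.0755
step 3: x_pred=0.0329  r=1.5971  x^+=1.1748  v^+=0.1628  a^+=-0.0378
step 4: x_pred=1.3430  r=-4.7130  x^+=-2.0268  v^+=-0.9390  a^+=-0.1490

x_post = -2.0268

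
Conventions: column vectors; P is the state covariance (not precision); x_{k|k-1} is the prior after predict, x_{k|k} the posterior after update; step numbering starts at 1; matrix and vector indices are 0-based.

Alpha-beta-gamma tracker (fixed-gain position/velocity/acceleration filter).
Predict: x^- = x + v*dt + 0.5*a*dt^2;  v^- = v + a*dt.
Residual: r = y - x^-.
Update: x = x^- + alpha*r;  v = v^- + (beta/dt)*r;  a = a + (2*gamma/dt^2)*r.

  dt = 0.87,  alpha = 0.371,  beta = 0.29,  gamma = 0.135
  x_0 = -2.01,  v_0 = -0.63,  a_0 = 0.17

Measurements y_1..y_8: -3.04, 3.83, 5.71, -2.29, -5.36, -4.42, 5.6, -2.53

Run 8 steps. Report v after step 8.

step 1: x_pred=-2.4938  r=-0.5462  x^+=-2.6964  v^+=-0.6642  a^+=-0.0249
step 2: x_pred=-3.2837  r=7.1137  x^+=-0.6445  v^+=1.6854  a^+=2.5127
step 3: x_pred=1.7728  r=3.9372  x^+=3.2335  v^+=5.1839  a^+=3.9172
step 4: x_pred=9.2259  r=-11.5159  x^+=4.9535  v^+=4.7532  a^+=-0.1907
step 5: x_pred=9.0166  r=-14.3766  x^+=3.6829  v^+=-0.2049  a^+=-5.3191
step 6: x_pred=1.4916  r=-5.9116  x^+=-0.7016  v^+=-6.8031  a^+=-7.4279
step 7: x_pred=-9.4314  r=15.0314  x^+=-3.8548  v^+=-8.2549  a^+=-2.0659
step 8: x_pred=-11.8184  r=9.2884  x^+=-8.3724  v^+=-6.9562  a^+=1.2474

v_post = -6.9562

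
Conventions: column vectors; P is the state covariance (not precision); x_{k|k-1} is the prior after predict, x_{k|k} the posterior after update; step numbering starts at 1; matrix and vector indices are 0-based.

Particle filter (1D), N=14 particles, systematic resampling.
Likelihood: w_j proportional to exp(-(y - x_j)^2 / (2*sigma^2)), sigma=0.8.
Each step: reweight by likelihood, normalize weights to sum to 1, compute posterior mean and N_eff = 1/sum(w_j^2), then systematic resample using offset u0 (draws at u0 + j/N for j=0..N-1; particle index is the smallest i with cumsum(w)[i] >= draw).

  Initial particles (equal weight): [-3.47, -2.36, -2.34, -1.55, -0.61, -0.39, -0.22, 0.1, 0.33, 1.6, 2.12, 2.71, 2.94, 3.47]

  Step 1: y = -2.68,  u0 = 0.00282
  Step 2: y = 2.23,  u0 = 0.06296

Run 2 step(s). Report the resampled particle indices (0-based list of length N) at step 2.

step 1: w=[0.2130, 0.3201, 0.3169, 0.1279, 0.0122, 0.0058, 0.0031, 0.0008, 0.0003, 0.0000, 0.0000, 0.0000, 0.0000, 0.0000]  mean=-2.4444  Neff=3.7766  idx=[0, 0, 0, 1, 1, 1, 1, 1, 2, 2, 2, 2, 3, 3]
step 2: w=[0.0000, 0.0000, 0.0000, 0.0024, 0.0024, 0.0024, 0.0024, 0.0024, 0.0028, 0.0028, 0.0028, 0.0028, 0.4882, 0.4882]  mean=-1.5688  Neff=2.0972  idx=[12, 12, 12, 12, 12, 12, 12, 13, 13, 13, 13, 13, 13, 13]

resampled_idx = [12, 12, 12, 12, 12, 12, 12, 13, 13, 13, 13, 13, 13, 13]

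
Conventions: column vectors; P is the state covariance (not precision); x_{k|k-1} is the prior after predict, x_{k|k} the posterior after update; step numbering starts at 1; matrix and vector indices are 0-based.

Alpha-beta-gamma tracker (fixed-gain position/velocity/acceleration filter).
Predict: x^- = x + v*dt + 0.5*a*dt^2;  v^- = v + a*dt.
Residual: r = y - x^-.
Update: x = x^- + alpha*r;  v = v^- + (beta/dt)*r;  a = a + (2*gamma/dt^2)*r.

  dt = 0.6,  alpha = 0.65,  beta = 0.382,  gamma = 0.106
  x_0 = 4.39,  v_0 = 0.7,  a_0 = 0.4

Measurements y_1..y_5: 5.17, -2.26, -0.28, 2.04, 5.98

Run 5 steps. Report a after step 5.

a_post = 5.3315

step 1: x_pred=4.8820  r=0.2880  x^+=5.0692  v^+=1.1234  a^+=0.5696
step 2: x_pred=5.8457  r=-8.1057  x^+=0.5770  v^+=-3.6955  a^+=-4.2038
step 3: x_pred=-2.3970  r=2.1170  x^+=-1.0209  v^+=-4.8700  a^+=-2.9571
step 4: x_pred=-4.4752  r=6.5152  x^+=-0.2403  v^+=-2.4962  a^+=0.8796
step 5: x_pred=-1.5797  r=7.5597  x^+=3.3341  v^+=2.8446  a^+=5.3315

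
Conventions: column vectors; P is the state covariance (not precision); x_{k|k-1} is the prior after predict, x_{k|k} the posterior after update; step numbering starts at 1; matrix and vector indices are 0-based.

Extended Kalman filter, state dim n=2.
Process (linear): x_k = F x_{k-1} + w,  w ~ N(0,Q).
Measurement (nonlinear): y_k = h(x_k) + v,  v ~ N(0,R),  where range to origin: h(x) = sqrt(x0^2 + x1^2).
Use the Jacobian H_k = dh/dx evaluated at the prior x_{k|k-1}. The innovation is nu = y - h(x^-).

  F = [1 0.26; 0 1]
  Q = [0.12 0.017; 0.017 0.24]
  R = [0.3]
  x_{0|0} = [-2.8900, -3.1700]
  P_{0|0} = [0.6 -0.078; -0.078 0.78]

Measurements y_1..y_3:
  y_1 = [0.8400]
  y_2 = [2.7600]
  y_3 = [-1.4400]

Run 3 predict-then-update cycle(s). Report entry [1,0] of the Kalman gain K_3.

step 1: x^-=[-3.7142, -3.1700]  P^-=[0.7322 0.1418; 0.1418 1.0200]  H_jac=[-0.7606 -0.6492]  S=[1.2935]  K=[-0.5017; -0.5953]  nu=[-4.0431]  x^+=[-1.6858, -0.7632]  P^+=[0.4066 -0.2445; -0.2445 0.5616]
step 2: x^-=[-1.8842, -0.7632]  P^-=[0.4374 -0.0815; -0.0815 0.8016]  H_jac=[-0.9269 -0.3754]  S=[0.7320]  K=[-0.5120; -0.3079]  nu=[0.7271]  x^+=[-2.2565, -0.9871]  P^+=[0.2455 -0.1969; -0.1969 0.7322]
step 3: x^-=[-2.5131, -0.9871]  P^-=[0.3126 0.0105; 0.0105 0.9722]  H_jac=[-0.9308 -0.3656]  S=[0.7079]  K=[-0.4164; -0.5159]  nu=[-4.1400]  x^+=[-0.7891, 1.1486]  P^+=[0.1898 -0.1416; -0.1416 0.7838]

K[1,0] = -0.5159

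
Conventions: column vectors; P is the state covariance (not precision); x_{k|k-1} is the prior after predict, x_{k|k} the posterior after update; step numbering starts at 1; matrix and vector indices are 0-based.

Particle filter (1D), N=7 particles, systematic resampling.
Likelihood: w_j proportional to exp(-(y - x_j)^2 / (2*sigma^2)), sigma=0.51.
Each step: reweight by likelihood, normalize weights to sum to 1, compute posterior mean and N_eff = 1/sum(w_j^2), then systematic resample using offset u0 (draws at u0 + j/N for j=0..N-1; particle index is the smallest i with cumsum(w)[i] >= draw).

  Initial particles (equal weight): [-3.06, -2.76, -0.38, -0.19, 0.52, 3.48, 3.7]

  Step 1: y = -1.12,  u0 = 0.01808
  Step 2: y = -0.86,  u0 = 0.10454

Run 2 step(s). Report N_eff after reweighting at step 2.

step 1: w=[0.0013, 0.0103, 0.6337, 0.3443, 0.0103, 0.0000, 0.0000]  mean=-0.3334  Neff=1.9217  idx=[2, 2, 2, 2, 2, 3, 3]
step 2: w=[0.1584, 0.1584, 0.1584, 0.1584, 0.1584, 0.1041, 0.1041]  mean=-0.3405  Neff=6.7994  idx=[0, 1, 2, 3, 4, 5, 6]

N_eff = 6.7994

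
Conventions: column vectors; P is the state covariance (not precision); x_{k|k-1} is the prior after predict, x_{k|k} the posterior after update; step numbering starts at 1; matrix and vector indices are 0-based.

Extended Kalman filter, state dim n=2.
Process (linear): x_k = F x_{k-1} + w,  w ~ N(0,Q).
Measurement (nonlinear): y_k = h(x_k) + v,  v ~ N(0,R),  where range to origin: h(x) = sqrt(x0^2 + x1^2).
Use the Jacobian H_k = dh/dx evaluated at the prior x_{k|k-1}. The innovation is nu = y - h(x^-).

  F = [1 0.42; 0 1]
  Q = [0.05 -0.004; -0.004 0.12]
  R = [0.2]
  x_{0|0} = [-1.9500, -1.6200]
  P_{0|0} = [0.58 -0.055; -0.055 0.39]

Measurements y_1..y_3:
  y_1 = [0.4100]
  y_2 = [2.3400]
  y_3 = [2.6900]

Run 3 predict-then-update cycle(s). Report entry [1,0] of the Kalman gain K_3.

step 1: x^-=[-2.6304, -1.6200]  P^-=[0.6526 0.1048; 0.1048 0.5100]  H_jac=[-0.8515 -0.5244]  S=[0.9070]  K=[-0.6733; -0.3933]  nu=[-2.6792]  x^+=[-0.8266, -0.5664]  P^+=[0.2415 -0.1353; -0.1353 0.3697]
step 2: x^-=[-1.0645, -0.5664]  P^-=[0.2430 0.0160; 0.0160 0.4897]  H_jac=[-0.8828 -0.4697]  S=[0.5107]  K=[-0.4348; -0.4780]  nu=[1.1343]  x^+=[-1.5576, -1.1085]  P^+=[0.1465 -0.0902; -0.0902 0.3730]
step 3: x^-=[-2.0232, -1.1085]  P^-=[0.1865 0.0625; 0.0625 0.4930]  H_jac=[-0.8770 -0.4805]  S=[0.5100]  K=[-0.3797; -0.5720]  nu=[0.3830]  x^+=[-2.1686, -1.3276]  P^+=[0.1130 -0.0483; -0.0483 0.3262]

K[1,0] = -0.5720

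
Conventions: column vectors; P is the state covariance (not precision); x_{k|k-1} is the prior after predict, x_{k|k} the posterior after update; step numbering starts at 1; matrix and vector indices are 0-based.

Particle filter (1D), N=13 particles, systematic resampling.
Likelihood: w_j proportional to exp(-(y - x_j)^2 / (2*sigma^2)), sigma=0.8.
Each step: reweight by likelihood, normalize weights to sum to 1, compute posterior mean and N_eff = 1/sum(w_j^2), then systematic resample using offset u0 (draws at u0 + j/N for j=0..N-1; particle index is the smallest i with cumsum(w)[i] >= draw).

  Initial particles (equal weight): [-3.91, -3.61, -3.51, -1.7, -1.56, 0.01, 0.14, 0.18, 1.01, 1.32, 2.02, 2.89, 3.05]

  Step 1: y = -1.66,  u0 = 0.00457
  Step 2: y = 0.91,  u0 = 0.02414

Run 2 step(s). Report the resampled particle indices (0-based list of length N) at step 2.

resampled_idx = [3, 10, 12, 12, 12, 12, 12, 12, 12, 12, 12, 12, 12]

step 1: w=[0.0080, 0.0214, 0.0288, 0.4163, 0.4136, 0.0472, 0.0332, 0.0296, 0.0016, 0.0004, 0.0000, 0.0000, 0.0000]  mean=-1.5497  Neff=2.8575  idx=[0, 3, 3, 3, 3, 3, 3, 4, 4, 4, 4, 4, 5]
step 2: w=[0.0000, 0.0081, 0.0081, 0.0081, 0.0081, 0.0081, 0.0081, 0.0141, 0.0141, 0.0141, 0.0141, 0.0141, 0.8808]  mean=-0.1839  Neff=1.2866  idx=[3, 10, 12, 12, 12, 12, 12, 12, 12, 12, 12, 12, 12]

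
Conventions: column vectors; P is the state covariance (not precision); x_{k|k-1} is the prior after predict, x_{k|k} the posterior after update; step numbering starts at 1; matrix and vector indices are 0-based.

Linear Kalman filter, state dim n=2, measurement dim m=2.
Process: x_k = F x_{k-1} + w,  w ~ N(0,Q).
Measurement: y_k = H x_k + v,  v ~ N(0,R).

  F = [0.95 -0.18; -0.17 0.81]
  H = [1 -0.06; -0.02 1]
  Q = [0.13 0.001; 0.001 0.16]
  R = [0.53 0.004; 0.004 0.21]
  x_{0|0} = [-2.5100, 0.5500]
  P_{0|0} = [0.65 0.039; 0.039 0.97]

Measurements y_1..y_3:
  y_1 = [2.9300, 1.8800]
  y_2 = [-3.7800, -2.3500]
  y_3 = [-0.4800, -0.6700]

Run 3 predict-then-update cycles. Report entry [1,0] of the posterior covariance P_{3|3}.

step 1: x^-=[-2.4835, 0.8722]  P^-=[0.7347 -0.2142; -0.2142 0.8045]  S=[1.2933 -0.2734; -0.2734 1.0233]  K=[0.5625 -0.0734; -0.0380 0.7802]  nu=[5.4658, 0.9581]  x^+=[0.5208, 1.4119]  P^+=[0.2974 -0.0072; -0.0072 0.1635]
step 2: x^-=[0.2406, 1.0551]  P^-=[0.4062 -0.0766; -0.0766 0.2779]  S=[0.9464 -0.0975; -0.0975 0.4911]  K=[0.4250 -0.0882; -0.0408 0.5608]  nu=[-3.9573, -3.4003]  x^+=[-1.1411, -0.6904]  P^+=[0.2241 -0.0123; -0.0123 0.1174]
step 3: x^-=[-0.9598, -0.3652]  P^-=[0.3403 -0.0622; -0.0622 0.2469]  S=[0.8787 -0.0799; -0.0799 0.4595]  K=[0.3840 -0.0834; -0.0392 0.5332]  nu=[0.4579, -0.3240]  x^+=[-0.7570, -0.5559]  P^+=[0.2025 -0.0119; -0.0119 0.1116]

P_post[1,0] = -0.0119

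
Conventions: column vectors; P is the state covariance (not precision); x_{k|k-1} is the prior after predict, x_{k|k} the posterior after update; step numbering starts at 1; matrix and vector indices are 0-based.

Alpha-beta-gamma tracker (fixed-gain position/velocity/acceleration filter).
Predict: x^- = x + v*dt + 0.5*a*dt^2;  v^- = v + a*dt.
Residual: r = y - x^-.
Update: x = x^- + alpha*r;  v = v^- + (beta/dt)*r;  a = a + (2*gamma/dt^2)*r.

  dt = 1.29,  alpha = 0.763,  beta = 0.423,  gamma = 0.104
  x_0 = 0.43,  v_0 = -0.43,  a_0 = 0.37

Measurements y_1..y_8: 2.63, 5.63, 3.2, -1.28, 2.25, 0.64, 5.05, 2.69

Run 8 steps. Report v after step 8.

step 1: x_pred=0.1832  r=2.4468  x^+=2.0501  v^+=0.8496  a^+=0.6758
step 2: x_pred=3.7085  r=1.9215  x^+=5.1746  v^+=2.3516  a^+=0.9160
step 3: x_pred=8.9703  r=-5.7703  x^+=4.5676  v^+=1.6411  a^+=0.1948
step 4: x_pred=6.8466  r=-8.1266  x^+=0.6460  v^+=-0.7724  a^+=-0.8210
step 5: x_pred=-1.0335  r=3.2835  x^+=1.4718  v^+=-0.7548  a^+=-0.4106
step 6: x_pred=0.1565  r=0.4835  x^+=0.5254  v^+=-1.1259  a^+=-0.3501
step 7: x_pred=-1.2184  r=6.2684  x^+=3.5644  v^+=0.4778  a^+=0.4334
step 8: x_pred=4.5414  r=-1.8514  x^+=3.1288  v^+=0.4298  a^+=0.2019

v_post = 0.4298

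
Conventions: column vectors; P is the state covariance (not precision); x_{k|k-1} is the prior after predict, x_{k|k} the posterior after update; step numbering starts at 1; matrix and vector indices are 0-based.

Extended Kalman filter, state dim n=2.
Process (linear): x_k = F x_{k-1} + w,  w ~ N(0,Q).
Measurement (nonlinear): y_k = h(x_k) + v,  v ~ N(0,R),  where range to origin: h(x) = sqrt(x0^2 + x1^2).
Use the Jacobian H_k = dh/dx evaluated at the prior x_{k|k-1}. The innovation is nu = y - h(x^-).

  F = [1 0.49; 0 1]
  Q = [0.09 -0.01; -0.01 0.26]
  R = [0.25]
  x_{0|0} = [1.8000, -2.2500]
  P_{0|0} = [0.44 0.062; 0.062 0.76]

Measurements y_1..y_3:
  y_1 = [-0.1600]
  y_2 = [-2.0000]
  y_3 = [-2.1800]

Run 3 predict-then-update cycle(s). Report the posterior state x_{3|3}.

x_post = [0.5837, 1.5544]

step 1: x^-=[0.6975, -2.2500]  P^-=[0.7732 0.4244; 0.4244 1.0200]  H_jac=[0.2961 -0.9552]  S=[1.0083]  K=[-0.1750; -0.8416]  nu=[-2.5156]  x^+=[1.1376, -0.1328]  P^+=[0.7424 0.2759; 0.2759 0.3058]
step 2: x^-=[1.0726, -0.1328]  P^-=[1.1762 0.4158; 0.4158 0.5658]  H_jac=[0.9924 -0.1229]  S=[1.3156]  K=[0.8485; 0.2608]  nu=[-3.0807]  x^+=[-1.5413, -0.9363]  P^+=[0.2292 0.1247; 0.1247 0.4763]
step 3: x^-=[-2.0001, -0.9363]  P^-=[0.5557 0.3481; 0.3481 0.7363]  H_jac=[-0.9057 -0.4240]  S=[1.1055]  K=[-0.5888; -0.5676]  nu=[-4.3884]  x^+=[0.5837, 1.5544]  P^+=[0.1725 -0.0213; -0.0213 0.3802]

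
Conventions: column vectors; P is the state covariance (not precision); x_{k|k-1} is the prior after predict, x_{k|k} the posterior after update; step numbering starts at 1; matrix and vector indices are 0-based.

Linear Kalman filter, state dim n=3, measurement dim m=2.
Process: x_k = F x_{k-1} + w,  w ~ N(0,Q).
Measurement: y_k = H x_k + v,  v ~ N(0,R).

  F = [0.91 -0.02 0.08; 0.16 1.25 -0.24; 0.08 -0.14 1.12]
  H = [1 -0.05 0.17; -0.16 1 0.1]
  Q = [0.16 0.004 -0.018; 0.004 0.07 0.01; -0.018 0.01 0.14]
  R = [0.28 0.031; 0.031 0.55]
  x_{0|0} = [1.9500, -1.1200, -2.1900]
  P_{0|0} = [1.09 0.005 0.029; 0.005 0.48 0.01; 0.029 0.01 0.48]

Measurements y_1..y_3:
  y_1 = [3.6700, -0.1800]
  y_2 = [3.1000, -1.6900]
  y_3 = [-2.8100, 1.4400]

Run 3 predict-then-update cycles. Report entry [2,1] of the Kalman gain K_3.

K[2,1] = -0.3771

step 1: x^-=[1.6217, -0.5624, -2.1400]  P^-=[1.0699 0.1422 0.1345; 0.1422 0.8693 -0.1697; 0.1345 -0.1697 0.7604]  S=[1.4084 -0.0456; -0.0456 1.3706]  K=[0.7713 0.0143; 0.0693 0.6076; 0.1908 -0.0777]  nu=[2.3840, 0.8559]  x^+=[3.4727, 0.1228, -1.7517]  P^+=[0.2328 0.0764 -0.0738; 0.0764 0.3604 -0.1186; -0.0738 -0.1186 0.6996]
step 2: x^-=[3.0176, 1.1296, -1.7013]  P^-=[0.3442 0.1049 -0.0190; 0.1049 0.7868 -0.4140; -0.0190 -0.4140 1.0483]  S=[0.6466 -0.0096; -0.0096 1.2403]  K=[0.5199 0.0426; 0.0012 0.5874; 0.2747 -0.2447]  nu=[0.4281, -2.1667]  x^+=[3.1478, -0.1427, -1.0535]  P^+=[0.1676 0.0763 -0.0995; 0.0763 0.3588 -0.2344; -0.0995 -0.2344 0.9240]
step 3: x^-=[2.7830, 0.5781, -0.9081]  P^-=[0.2884 0.0842 -0.0260; 0.0842 0.8669 -0.6450; -0.0260 -0.6450 1.3611]  S=[0.6036 -0.0588; -0.0588 1.2828]  K=[0.4682 0.0491; -0.0543 0.6125; 0.3570 -0.3771]  nu=[-5.4098, 1.3980]  x^+=[0.3186, 1.7284, -3.3665]  P^+=[0.1556 0.0777 -0.1125; 0.0777 0.3799 -0.3229; -0.1125 -0.3229 1.0859]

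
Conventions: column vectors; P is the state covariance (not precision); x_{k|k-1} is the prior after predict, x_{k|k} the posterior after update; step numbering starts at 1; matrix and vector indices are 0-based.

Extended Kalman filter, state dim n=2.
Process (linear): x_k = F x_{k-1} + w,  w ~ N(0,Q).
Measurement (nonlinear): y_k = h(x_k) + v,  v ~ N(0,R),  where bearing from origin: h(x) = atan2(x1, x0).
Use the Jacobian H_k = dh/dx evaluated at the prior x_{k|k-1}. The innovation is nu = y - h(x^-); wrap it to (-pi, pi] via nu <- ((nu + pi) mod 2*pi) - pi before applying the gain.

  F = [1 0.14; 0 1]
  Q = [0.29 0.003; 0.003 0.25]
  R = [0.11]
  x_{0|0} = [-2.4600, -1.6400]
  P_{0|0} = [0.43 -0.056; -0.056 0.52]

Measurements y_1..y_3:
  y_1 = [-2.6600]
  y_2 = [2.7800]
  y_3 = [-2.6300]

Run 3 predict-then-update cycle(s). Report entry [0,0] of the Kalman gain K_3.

K[0,0] = -0.2254

step 1: x^-=[-2.6896, -1.6400]  P^-=[0.7145 0.0198; 0.0198 0.7700]  H_jac=[0.1653 -0.2710]  S=[0.1843]  K=[0.6116; -1.1146]  nu=[-0.0660]  x^+=[-2.7299, -1.5665]  P^+=[0.6456 0.1454; 0.1454 0.5410]
step 2: x^-=[-2.9493, -1.5665]  P^-=[0.9869 0.2242; 0.2242 0.7910]  H_jac=[0.1405 -0.2645]  S=[0.1681]  K=[0.4719; -1.0569]  nu=[-0.8498]  x^+=[-3.3503, -0.6683]  P^+=[0.9495 0.3080; 0.3080 0.6032]
step 3: x^-=[-3.4438, -0.6683]  P^-=[1.3375 0.3955; 0.3955 0.8532]  H_jac=[0.0543 -0.2798]  S=[0.1687]  K=[-0.2254; -1.2877]  nu=[0.3199]  x^+=[-3.5159, -1.0802]  P^+=[1.3290 0.3465; 0.3465 0.5734]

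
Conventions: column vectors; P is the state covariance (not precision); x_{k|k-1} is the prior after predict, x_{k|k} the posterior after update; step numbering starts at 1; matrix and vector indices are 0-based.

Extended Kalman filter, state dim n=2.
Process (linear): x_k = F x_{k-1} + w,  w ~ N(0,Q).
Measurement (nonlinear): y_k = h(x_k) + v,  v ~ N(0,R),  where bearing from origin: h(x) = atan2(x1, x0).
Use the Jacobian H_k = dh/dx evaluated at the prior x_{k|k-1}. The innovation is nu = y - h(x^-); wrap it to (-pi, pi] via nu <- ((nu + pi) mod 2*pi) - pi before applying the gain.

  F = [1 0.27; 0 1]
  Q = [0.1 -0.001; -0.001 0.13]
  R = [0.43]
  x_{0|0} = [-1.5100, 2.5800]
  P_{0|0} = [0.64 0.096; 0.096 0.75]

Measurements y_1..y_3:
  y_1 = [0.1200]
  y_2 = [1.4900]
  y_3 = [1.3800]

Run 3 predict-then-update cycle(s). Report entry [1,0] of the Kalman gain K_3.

step 1: x^-=[-0.8134, 2.5800]  P^-=[0.8465 0.2975; 0.2975 0.8800]  H_jac=[-0.3526 -0.1112]  S=[0.5694]  K=[-0.5822; -0.3560]  nu=[-1.7562]  x^+=[0.2091, 3.2052]  P^+=[0.6535 0.1795; 0.1795 0.8078]
step 2: x^-=[1.0745, 3.2052]  P^-=[0.9093 0.3966; 0.3966 0.9378]  H_jac=[-0.2805 0.0940]  S=[0.4889]  K=[-0.4454; -0.0472]  nu=[0.2427]  x^+=[0.9664, 3.1937]  P^+=[0.8123 0.3863; 0.3863 0.9368]
step 3: x^-=[1.8287, 3.1937]  P^-=[1.1893 0.6383; 0.6383 1.0668]  H_jac=[-0.2358 0.1350]  S=[0.4749]  K=[-0.4090; -0.0136]  nu=[0.3292]  x^+=[1.6940, 3.1892]  P^+=[1.1098 0.6356; 0.6356 1.0667]

K[1,0] = -0.0136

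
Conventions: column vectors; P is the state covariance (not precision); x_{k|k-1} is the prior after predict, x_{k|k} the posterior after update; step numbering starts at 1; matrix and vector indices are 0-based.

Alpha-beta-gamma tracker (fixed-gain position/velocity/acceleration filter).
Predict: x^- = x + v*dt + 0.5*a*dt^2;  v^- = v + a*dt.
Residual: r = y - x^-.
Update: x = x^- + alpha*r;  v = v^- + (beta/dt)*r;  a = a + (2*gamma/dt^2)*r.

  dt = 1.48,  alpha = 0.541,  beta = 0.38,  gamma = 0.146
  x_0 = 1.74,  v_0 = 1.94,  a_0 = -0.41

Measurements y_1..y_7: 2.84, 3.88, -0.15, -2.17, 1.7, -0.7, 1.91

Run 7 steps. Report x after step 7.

step 1: x_pred=4.1622  r=-1.3222  x^+=3.4469  v^+=0.9937  a^+=-0.5863
step 2: x_pred=4.2755  r=-0.3955  x^+=4.0615  v^+=0.0245  a^+=-0.6390
step 3: x_pred=3.3980  r=-3.5480  x^+=1.4785  v^+=-1.8322  a^+=-1.1120
step 4: x_pred=-2.4509  r=0.2809  x^+=-2.2989  v^+=-3.4057  a^+=-1.0745
step 5: x_pred=-8.5162  r=10.2162  x^+=-2.9893  v^+=-2.3729  a^+=0.2874
step 6: x_pred=-6.1865  r=5.4865  x^+=-3.2183  v^+=-0.5389  a^+=1.0188
step 7: x_pred=-2.9001  r=4.8101  x^+=-0.2978  v^+=2.2039  a^+=1.6600

x_post = -0.2978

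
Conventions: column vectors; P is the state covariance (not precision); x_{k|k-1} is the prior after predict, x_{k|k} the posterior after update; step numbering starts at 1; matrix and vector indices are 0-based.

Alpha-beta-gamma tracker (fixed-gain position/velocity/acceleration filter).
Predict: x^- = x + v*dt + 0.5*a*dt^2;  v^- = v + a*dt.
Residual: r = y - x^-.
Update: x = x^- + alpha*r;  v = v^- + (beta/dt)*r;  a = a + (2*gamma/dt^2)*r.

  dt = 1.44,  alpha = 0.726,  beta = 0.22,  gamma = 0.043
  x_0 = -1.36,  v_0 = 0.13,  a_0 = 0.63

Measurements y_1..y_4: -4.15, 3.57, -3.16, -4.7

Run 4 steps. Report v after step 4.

v_post = 1.1472

step 1: x_pred=-0.5196  r=-3.6304  x^+=-3.1553  v^+=0.4826  a^+=0.4794
step 2: x_pred=-1.9633  r=5.5333  x^+=2.0539  v^+=2.0183  a^+=0.7089
step 3: x_pred=5.6952  r=-8.8552  x^+=-0.7337  v^+=1.6863  a^+=0.3417
step 4: x_pred=2.0488  r=-6.7488  x^+=-2.8508  v^+=1.1472  a^+=0.0618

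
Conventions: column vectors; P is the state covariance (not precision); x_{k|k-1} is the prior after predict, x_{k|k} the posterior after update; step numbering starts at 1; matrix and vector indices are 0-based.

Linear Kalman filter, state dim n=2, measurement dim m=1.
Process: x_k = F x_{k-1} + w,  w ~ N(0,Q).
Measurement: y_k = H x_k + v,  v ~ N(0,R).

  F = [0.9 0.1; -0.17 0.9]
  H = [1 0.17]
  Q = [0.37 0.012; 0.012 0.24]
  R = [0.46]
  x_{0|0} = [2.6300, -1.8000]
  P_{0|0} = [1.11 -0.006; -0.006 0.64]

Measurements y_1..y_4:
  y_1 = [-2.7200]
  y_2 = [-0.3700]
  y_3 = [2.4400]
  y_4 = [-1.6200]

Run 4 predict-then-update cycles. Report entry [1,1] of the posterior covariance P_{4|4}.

step 1: x^-=[2.1870, -2.0671]  P^-=[1.2744 -0.1050; -0.1050 0.7923]  S=[1.7216]  K=[0.7299; 0.0173]  nu=[-4.5556]  x^+=[-1.1380, -2.1457]  P^+=[0.3573 -0.1267; -0.1267 0.7918]
step 2: x^-=[-1.2388, -1.7377]  P^-=[0.6445 -0.0719; -0.0719 0.9304]  S=[1.1070]  K=[0.5712; 0.0780]  nu=[1.1642]  x^+=[-0.5738, -1.6469]  P^+=[0.2833 -0.1212; -0.1212 0.9237]
step 3: x^-=[-0.6811, -1.3846]  P^-=[0.5869 -0.0443; -0.0443 1.0335]  S=[1.0617]  K=[0.5457; 0.1238]  nu=[3.3565]  x^+=[1.1506, -0.9693]  P^+=[0.2707 -0.1160; -0.1160 1.0172]
step 4: x^-=[0.9386, -1.0679]  P^-=[0.5786 -0.0299; -0.0299 1.1073]  S=[1.0604]  K=[0.5408; 0.1493]  nu=[-2.3770]  x^+=[-0.3470, -1.4229]  P^+=[0.2684 -0.1155; -0.1155 1.0836]

P_post[1,1] = 1.0836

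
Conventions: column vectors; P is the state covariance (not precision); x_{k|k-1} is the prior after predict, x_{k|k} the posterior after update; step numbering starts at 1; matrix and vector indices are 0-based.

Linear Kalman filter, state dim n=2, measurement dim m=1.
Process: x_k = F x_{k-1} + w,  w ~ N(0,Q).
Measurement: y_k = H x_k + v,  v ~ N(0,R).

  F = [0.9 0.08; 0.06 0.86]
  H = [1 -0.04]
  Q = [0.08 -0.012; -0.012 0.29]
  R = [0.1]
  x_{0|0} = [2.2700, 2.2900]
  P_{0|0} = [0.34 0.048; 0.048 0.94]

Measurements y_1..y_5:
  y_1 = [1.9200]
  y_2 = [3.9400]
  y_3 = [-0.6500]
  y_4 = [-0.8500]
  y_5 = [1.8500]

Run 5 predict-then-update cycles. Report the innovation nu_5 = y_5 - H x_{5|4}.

innov = [1.9183]

step 1: x^-=[2.2262, 2.1056]  P^-=[0.3683 0.1084; 0.1084 0.9914]  S=[0.4612]  K=[0.7892; 0.1491]  nu=[-0.2220]  x^+=[2.0510, 2.0725]  P^+=[0.0811 0.0542; 0.0542 0.9812]
step 2: x^-=[2.0117, 1.9054]  P^-=[0.1598 0.1021; 0.1021 1.0215]  S=[0.2532]  K=[0.6148; 0.2417]  nu=[2.0045]  x^+=[3.2440, 2.3898]  P^+=[0.0641 0.0644; 0.0644 1.0068]
step 3: x^-=[3.1108, 2.2499]  P^-=[0.1476 0.1109; 0.1109 1.0415]  S=[0.2404]  K=[0.5955; 0.2881]  nu=[-3.6708]  x^+=[0.9247, 1.1925]  P^+=[0.0623 0.0697; 0.0697 1.0215]
step 4: x^-=[0.9276, 1.0810]  P^-=[0.1471 0.1159; 0.1159 1.0529]  S=[0.2395]  K=[0.5948; 0.3081]  nu=[-1.7344]  x^+=[-0.1039, 0.5467]  P^+=[0.0624 0.0720; 0.0720 1.0302]
step 5: x^-=[-0.0498, 0.4639]  P^-=[0.1475 0.1183; 0.1183 1.0596]  S=[0.2397]  K=[0.5955; 0.3169]  nu=[1.9183]  x^+=[1.0926, 1.0717]  P^+=[0.0625 0.0731; 0.0731 1.0355]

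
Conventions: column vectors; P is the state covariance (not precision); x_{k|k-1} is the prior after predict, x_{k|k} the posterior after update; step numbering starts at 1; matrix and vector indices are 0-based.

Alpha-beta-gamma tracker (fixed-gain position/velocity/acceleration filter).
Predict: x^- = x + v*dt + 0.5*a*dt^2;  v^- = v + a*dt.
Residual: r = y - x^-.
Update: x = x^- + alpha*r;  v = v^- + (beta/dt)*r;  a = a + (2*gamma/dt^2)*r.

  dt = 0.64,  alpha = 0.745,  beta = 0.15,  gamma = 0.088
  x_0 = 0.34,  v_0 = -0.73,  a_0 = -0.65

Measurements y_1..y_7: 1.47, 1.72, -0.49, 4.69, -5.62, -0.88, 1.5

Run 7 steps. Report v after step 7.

v_post = -0.8033

step 1: x_pred=-0.2603  r=1.7303  x^+=1.0288  v^+=-0.7405  a^+=0.0935
step 2: x_pred=0.5740  r=1.1460  x^+=1.4278  v^+=-0.4120  a^+=0.5859
step 3: x_pred=1.2841  r=-1.7741  x^+=-0.0376  v^+=-0.4528  a^+=-0.1764
step 4: x_pred=-0.3636  r=5.0536  x^+=3.4013  v^+=0.6187  a^+=1.9951
step 5: x_pred=4.2059  r=-9.8259  x^+=-3.1144  v^+=-0.4074  a^+=-2.2270
step 6: x_pred=-3.8312  r=2.9512  x^+=-1.6326  v^+=-1.1410  a^+=-0.9589
step 7: x_pred=-2.5592  r=4.0592  x^+=0.4649  v^+=-0.8033  a^+=0.7853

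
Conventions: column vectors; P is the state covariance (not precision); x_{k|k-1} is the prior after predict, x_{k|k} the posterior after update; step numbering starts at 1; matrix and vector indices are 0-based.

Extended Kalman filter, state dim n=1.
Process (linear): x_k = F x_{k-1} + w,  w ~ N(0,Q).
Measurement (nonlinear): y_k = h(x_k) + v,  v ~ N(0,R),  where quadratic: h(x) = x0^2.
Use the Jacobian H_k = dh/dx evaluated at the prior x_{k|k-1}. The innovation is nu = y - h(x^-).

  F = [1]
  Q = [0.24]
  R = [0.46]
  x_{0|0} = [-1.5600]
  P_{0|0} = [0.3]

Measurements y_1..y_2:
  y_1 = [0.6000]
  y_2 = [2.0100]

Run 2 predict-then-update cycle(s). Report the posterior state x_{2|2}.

step 1: x^-=[-1.5600]  P^-=[0.5400]  H_jac=[-3.1200]  S=[5.7166]  K=[-0.2947]  nu=[-1.8336]  x^+=[-1.0196]  P^+=[0.0435]
step 2: x^-=[-1.0196]  P^-=[0.2835]  H_jac=[-2.0392]  S=[1.6387]  K=[-0.3527]  nu=[0.9704]  x^+=[-1.3619]  P^+=[0.0796]

x_post = [-1.3619]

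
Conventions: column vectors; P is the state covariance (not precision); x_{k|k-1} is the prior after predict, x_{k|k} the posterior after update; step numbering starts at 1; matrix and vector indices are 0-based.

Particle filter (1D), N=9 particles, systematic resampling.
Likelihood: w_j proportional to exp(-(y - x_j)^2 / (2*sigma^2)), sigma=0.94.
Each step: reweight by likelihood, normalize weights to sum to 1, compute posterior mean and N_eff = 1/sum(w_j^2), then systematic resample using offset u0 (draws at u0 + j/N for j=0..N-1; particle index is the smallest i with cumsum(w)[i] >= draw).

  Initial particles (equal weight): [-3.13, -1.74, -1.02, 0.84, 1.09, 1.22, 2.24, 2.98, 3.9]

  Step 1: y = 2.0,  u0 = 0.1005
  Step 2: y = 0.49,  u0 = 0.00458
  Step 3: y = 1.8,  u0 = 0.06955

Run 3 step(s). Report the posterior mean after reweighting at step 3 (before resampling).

post_mean = 1.2263

step 1: w=[0.0000, 0.0001, 0.0016, 0.1340, 0.1795, 0.2033, 0.2777, 0.1666, 0.0372]  mean=1.8179  Neff=5.0570  idx=[3, 4, 5, 5, 6, 6, 6, 7, 8]
step 2: w=[0.2462, 0.2152, 0.1952, 0.1952, 0.0466, 0.0466, 0.0466, 0.0079, 0.0004]  mean=1.2561  Neff=5.2708  idx=[0, 0, 0, 1, 1, 2, 3, 3, 4]
step 3: w=[0.0891, 0.0891, 0.0891, 0.1129, 0.1129, 0.1241, 0.1241, 0.1241, 0.1346]  mean=1.2263  Neff=8.8009  idx=[0, 2, 3, 4, 5, 6, 6, 7, 8]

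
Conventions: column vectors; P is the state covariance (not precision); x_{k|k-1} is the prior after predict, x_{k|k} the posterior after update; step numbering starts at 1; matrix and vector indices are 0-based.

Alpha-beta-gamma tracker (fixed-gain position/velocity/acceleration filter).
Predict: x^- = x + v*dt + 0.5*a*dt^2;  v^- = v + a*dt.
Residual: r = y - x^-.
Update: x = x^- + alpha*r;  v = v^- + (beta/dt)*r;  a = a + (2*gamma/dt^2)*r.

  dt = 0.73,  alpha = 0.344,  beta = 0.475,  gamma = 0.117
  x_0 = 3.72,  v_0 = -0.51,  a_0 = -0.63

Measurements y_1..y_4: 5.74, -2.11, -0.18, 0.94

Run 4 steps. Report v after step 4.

v_post = -2.7904

step 1: x_pred=3.1798  r=2.5602  x^+=4.0605  v^+=0.6960  a^+=0.4942
step 2: x_pred=4.7003  r=-6.8103  x^+=2.3575  v^+=-3.3746  a^+=-2.4962
step 3: x_pred=-0.7711  r=0.5911  x^+=-0.5677  v^+=-4.8123  a^+=-2.2367
step 4: x_pred=-4.6767  r=5.6167  x^+=-2.7445  v^+=-2.7904  a^+=0.2296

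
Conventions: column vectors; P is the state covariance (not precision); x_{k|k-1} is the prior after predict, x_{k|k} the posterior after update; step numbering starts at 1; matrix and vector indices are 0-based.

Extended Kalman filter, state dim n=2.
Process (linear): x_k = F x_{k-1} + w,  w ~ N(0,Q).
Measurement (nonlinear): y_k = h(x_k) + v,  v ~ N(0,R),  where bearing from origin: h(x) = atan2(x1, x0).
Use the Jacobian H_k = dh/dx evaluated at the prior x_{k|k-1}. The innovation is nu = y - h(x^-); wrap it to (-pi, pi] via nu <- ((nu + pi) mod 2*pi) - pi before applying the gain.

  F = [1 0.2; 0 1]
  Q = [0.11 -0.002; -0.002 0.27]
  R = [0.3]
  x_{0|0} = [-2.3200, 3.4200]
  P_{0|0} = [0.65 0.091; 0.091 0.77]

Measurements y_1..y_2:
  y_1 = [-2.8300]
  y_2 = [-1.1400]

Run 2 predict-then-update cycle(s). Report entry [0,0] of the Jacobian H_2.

H_jac[0,0] = -0.2421

step 1: x^-=[-1.6360, 3.4200]  P^-=[0.8272 0.2430; 0.2430 1.0400]  H_jac=[-0.2379 -0.1138]  S=[0.3735]  K=[-0.6011; -0.4718]  nu=[1.4362]  x^+=[-2.4993, 2.7424]  P^+=[0.6923 0.1371; 0.1371 0.9569]
step 2: x^-=[-1.9508, 2.7424]  P^-=[0.8954 0.3265; 0.3265 1.2269]  H_jac=[-0.2421 -0.1722]  S=[0.4161]  K=[-0.6561; -0.6978]  nu=[2.9541]  x^+=[-3.8890, 0.6811]  P^+=[0.7162 0.1360; 0.1360 1.0243]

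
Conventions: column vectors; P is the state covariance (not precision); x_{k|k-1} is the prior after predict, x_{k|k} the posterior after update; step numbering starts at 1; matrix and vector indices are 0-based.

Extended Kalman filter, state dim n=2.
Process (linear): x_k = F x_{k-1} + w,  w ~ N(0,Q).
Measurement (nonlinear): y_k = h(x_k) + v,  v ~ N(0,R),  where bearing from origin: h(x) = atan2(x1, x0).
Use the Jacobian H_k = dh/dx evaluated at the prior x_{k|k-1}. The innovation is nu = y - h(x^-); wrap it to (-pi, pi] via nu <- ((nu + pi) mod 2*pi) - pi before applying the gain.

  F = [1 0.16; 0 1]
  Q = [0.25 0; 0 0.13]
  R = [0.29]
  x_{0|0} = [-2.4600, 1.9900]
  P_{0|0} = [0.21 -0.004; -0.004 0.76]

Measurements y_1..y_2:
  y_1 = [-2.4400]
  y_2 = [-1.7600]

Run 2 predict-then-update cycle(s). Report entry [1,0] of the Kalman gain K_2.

K[1,0] = -0.7473

step 1: x^-=[-2.1416, 1.9900]  P^-=[0.4782 0.1176; 0.1176 0.8900]  H_jac=[-0.2328 -0.2506]  S=[0.3855]  K=[-0.3652; -0.6495]  nu=[1.4503]  x^+=[-2.6713, 1.0480]  P^+=[0.4267 0.0261; 0.0261 0.7274]
step 2: x^-=[-2.5036, 1.0480]  P^-=[0.7037 0.1425; 0.1425 0.8574]  H_jac=[-0.1423 -0.3399]  S=[0.4171]  K=[-0.3562; -0.7473]  nu=[1.7780]  x^+=[-3.1370, -0.2807]  P^+=[0.6508 0.0315; 0.0315 0.6245]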